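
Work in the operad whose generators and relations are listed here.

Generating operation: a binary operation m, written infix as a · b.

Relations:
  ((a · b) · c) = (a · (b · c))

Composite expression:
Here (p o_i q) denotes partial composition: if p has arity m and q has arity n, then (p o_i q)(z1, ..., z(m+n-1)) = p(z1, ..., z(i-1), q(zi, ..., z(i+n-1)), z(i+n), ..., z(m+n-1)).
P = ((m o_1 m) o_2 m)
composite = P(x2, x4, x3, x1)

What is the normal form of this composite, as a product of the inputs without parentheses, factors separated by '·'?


Associativity of m dissolves the nesting; only the x-input order survives.
(x4 · x3) reduces to x4 · x3
(x2 · (x4 · x3)) reduces to x2 · x4 · x3
((x2 · (x4 · x3)) · x1) reduces to x2 · x4 · x3 · x1

x2 · x4 · x3 · x1


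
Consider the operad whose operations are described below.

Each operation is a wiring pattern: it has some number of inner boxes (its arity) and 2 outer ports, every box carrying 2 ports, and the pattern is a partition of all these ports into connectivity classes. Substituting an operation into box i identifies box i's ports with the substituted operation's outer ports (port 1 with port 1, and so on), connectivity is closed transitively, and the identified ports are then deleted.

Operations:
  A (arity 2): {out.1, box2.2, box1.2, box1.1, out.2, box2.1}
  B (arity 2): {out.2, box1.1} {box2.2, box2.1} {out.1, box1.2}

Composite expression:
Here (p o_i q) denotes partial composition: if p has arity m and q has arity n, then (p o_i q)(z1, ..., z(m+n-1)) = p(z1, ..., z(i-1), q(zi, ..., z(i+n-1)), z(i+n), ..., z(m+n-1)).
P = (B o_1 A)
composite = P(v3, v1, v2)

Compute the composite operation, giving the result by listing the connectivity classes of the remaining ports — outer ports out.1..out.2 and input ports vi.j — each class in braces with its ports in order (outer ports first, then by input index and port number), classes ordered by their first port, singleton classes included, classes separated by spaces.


{out.1, out.2, v1.1, v1.2, v3.1, v3.2} {v2.1, v2.2}

Two ports join when wires chain via B-identified ports.
the subtree at A composes to {out.1, out.2, v1.1, v1.2, v3.1, v3.2} on (v3, v1); out.j = own outer ports
the subtree at B composes to {out.1, out.2, v1.1, v1.2, v3.1, v3.2} {v2.1, v2.2} on (v3, v1, v2); out.j = own outer ports


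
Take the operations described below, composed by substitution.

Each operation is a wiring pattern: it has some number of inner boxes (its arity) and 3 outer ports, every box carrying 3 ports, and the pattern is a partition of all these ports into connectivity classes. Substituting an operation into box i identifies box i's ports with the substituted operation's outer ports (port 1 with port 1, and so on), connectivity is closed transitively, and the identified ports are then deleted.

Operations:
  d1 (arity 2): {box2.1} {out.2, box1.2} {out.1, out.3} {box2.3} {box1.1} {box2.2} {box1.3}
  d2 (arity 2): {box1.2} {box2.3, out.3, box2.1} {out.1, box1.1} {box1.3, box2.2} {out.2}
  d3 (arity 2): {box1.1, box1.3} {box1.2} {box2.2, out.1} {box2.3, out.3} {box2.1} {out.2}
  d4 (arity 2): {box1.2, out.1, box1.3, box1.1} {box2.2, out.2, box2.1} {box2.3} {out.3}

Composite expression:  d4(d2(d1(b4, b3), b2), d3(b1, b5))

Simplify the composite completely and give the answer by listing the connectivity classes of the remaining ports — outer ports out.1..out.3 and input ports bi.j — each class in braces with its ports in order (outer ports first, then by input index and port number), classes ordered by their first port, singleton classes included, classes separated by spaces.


{out.1, b2.1, b2.2, b2.3} {out.2, b5.2} {out.3} {b1.1, b1.3} {b1.2} {b3.1} {b3.2} {b3.3} {b4.1} {b4.2} {b4.3} {b5.1} {b5.3}

Substituting into d4 glues patterns; closure does the rest.
stage d1: inputs (b4, b3), connectivity {out.1, out.3} {out.2, b4.2} {b3.1} {b3.2} {b3.3} {b4.1} {b4.3}, out.j its boundary
stage d2: inputs (b4, b3, b2), connectivity {out.1, b2.2} {out.2} {out.3, b2.1, b2.3} {b3.1} {b3.2} {b3.3} {b4.1} {b4.2} {b4.3}, out.j its boundary
stage d3: inputs (b1, b5), connectivity {out.1, b5.2} {out.2} {out.3, b5.3} {b1.1, b1.3} {b1.2} {b5.1}, out.j its boundary
stage d4: inputs (b4, b3, b2, b1, b5), connectivity {out.1, b2.1, b2.2, b2.3} {out.2, b5.2} {out.3} {b1.1, b1.3} {b1.2} {b3.1} {b3.2} {b3.3} {b4.1} {b4.2} {b4.3} {b5.1} {b5.3}, out.j its boundary


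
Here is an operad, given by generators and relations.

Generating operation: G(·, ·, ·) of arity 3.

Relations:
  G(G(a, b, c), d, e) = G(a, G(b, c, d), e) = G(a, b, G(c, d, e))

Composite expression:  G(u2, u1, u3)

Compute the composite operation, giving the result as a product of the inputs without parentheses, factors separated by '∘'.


u2 ∘ u1 ∘ u3

Associativity of G dissolves the nesting; only the u-input order survives.
G(u2, u1, u3) linearizes to u2 ∘ u1 ∘ u3


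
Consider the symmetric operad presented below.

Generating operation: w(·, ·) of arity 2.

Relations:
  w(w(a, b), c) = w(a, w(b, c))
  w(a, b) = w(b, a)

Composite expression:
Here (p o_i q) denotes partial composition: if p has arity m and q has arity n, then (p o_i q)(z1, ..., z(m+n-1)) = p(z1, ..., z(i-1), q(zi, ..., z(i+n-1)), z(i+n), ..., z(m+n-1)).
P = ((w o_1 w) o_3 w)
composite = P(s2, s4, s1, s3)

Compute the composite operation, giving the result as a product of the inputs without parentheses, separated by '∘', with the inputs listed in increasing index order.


s1 ∘ s2 ∘ s3 ∘ s4

Key point: w commutes, so take the s-inputs in any fixed order.
w(s2, s4) unparenthesizes to s2 ∘ s4
w(s1, s3) unparenthesizes to s1 ∘ s3
w(w(s2, s4), w(s1, s3)) unparenthesizes to s2 ∘ s4 ∘ s1 ∘ s3
reordering the factors by index: s1 ∘ s2 ∘ s3 ∘ s4


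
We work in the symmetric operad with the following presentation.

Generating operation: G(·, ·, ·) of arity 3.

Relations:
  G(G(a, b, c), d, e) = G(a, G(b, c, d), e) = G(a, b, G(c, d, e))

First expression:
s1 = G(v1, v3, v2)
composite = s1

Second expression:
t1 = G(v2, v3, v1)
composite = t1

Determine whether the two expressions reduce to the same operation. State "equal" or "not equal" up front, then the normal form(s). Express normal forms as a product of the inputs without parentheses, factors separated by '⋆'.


Reducing the first expression gives v1 ⋆ v3 ⋆ v2
Reducing the second expression gives v2 ⋆ v3 ⋆ v1
They disagree, so not equal.

not equal; the first gives v1 ⋆ v3 ⋆ v2 and the second v2 ⋆ v3 ⋆ v1


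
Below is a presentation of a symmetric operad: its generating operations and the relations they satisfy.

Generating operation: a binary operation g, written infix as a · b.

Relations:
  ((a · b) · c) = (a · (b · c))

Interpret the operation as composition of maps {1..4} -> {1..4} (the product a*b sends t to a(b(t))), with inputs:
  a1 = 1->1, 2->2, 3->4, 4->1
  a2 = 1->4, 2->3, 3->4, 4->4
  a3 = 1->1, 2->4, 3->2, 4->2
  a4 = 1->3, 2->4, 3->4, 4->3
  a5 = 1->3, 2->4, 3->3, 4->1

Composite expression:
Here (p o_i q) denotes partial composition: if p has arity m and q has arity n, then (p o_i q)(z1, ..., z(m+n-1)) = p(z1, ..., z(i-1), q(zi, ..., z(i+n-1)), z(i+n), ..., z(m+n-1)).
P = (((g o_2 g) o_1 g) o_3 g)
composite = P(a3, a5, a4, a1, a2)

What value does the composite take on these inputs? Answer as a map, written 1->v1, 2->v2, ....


1->2, 2->2, 3->2, 4->2

(a3 · a5) = 1->2, 2->2, 3->2, 4->1
(a4 · a1) = 1->3, 2->4, 3->3, 4->3
((a4 · a1) · a2) = 1->3, 2->3, 3->3, 4->3
((a3 · a5) · ((a4 · a1) · a2)) = 1->2, 2->2, 3->2, 4->2


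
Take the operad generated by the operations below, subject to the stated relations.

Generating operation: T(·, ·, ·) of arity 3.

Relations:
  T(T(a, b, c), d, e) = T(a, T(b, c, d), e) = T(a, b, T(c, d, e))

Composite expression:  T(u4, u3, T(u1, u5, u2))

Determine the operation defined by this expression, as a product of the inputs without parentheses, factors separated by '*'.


u4 * u3 * u1 * u5 * u2

Every regrouping of T is equal, so read the u-inputs in written order.
T(u1, u5, u2) spells out as u1 * u5 * u2
T(u4, u3, T(u1, u5, u2)) spells out as u4 * u3 * u1 * u5 * u2


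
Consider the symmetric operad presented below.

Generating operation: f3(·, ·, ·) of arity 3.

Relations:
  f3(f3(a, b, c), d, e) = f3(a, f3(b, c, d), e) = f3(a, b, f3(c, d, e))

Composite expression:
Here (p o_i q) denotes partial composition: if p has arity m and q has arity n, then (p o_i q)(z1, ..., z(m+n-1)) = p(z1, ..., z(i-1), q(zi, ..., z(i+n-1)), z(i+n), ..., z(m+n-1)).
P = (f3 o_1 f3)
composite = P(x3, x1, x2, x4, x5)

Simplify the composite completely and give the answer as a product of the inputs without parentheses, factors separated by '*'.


x3 * x1 * x2 * x4 * x5


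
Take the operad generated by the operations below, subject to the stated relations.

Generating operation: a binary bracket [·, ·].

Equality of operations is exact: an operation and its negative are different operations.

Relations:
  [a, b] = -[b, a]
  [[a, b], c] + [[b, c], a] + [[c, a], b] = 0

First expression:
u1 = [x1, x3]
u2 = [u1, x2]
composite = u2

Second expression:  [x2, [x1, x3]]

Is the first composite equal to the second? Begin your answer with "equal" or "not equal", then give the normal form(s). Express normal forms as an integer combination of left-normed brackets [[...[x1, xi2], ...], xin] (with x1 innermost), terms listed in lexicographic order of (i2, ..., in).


not equal; the first gives [[x1, x3], x2] and the second -[[x1, x3], x2]

The first expression, normalized: [[x1, x3], x2]
The second expression, normalized: -[[x1, x3], x2]
The forms do not match — not equal.


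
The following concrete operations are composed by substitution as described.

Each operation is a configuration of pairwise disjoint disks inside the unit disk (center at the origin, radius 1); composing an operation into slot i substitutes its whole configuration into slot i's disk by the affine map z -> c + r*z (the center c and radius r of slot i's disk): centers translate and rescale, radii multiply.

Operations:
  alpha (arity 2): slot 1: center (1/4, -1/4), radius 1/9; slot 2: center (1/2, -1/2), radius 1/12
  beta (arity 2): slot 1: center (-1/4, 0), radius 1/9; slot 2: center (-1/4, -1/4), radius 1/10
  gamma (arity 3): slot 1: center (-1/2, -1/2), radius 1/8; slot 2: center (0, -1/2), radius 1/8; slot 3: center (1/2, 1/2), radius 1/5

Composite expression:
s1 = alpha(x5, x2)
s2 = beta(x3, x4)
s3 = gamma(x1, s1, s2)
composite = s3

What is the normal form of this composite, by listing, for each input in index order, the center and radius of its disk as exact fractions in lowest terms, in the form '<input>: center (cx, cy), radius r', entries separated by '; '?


x1: center (-1/2, -1/2), radius 1/8; x2: center (1/16, -9/16), radius 1/96; x3: center (9/20, 1/2), radius 1/45; x4: center (9/20, 9/20), radius 1/50; x5: center (1/32, -17/32), radius 1/72


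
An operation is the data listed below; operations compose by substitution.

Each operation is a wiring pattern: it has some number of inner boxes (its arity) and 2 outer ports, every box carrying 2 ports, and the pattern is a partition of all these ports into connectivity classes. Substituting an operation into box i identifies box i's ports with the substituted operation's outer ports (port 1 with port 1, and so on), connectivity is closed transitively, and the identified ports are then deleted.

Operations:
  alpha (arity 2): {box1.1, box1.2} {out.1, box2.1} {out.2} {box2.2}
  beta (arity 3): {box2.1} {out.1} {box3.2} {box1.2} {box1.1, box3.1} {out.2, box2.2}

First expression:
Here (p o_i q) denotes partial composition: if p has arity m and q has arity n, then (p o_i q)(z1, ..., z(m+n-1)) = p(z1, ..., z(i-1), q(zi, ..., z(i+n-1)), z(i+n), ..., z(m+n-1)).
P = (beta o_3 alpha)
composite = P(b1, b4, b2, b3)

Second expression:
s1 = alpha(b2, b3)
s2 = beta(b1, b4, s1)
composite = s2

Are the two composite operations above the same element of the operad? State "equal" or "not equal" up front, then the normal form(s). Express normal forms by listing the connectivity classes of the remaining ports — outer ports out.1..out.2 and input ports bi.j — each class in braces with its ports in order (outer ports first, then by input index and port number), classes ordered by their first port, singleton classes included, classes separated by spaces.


equal; the common form is {out.1} {out.2, b4.2} {b1.1, b3.1} {b1.2} {b2.1, b2.2} {b3.2} {b4.1}

Reducing the first expression gives {out.1} {out.2, b4.2} {b1.1, b3.1} {b1.2} {b2.1, b2.2} {b3.2} {b4.1}
Reducing the second expression gives {out.1} {out.2, b4.2} {b1.1, b3.1} {b1.2} {b2.1, b2.2} {b3.2} {b4.1}
One common form — equal.


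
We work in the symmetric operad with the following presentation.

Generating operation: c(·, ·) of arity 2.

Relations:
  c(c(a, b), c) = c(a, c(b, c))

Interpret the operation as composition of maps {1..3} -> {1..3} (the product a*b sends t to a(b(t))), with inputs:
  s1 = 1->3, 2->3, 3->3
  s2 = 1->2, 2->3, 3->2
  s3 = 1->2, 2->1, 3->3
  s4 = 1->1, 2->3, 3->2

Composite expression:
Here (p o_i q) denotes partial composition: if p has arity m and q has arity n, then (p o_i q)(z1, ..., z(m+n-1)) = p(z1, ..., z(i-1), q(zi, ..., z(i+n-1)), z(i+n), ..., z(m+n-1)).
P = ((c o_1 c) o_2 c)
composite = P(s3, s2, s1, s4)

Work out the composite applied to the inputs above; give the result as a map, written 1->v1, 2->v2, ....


c(s2, s1) = 1->2, 2->2, 3->2
c(s3, c(s2, s1)) = 1->1, 2->1, 3->1
c(c(s3, c(s2, s1)), s4) = 1->1, 2->1, 3->1

1->1, 2->1, 3->1


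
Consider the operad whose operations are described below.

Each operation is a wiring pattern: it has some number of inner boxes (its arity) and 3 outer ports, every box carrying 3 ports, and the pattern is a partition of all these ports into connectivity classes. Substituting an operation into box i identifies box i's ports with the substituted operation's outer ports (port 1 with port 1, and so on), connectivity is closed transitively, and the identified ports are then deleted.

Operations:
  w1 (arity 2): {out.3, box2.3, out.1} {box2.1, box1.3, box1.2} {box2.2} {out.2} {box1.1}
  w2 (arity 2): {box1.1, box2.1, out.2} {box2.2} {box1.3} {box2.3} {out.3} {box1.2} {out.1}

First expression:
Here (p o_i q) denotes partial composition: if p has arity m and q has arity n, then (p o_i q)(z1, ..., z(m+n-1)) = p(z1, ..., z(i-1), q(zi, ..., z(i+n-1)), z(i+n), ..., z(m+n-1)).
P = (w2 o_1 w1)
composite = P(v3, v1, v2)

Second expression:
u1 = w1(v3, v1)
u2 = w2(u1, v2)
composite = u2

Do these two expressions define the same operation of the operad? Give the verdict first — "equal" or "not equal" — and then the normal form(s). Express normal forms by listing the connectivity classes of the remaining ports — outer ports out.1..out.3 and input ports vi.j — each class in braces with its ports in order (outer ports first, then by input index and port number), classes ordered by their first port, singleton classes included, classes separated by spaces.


equal; both compose to {out.1} {out.2, v1.3, v2.1} {out.3} {v1.1, v3.2, v3.3} {v1.2} {v2.2} {v2.3} {v3.1}

In normal form, the first expression is {out.1} {out.2, v1.3, v2.1} {out.3} {v1.1, v3.2, v3.3} {v1.2} {v2.2} {v2.3} {v3.1}
In normal form, the second expression is {out.1} {out.2, v1.3, v2.1} {out.3} {v1.1, v3.2, v3.3} {v1.2} {v2.2} {v2.3} {v3.1}
The normal forms match — equal.


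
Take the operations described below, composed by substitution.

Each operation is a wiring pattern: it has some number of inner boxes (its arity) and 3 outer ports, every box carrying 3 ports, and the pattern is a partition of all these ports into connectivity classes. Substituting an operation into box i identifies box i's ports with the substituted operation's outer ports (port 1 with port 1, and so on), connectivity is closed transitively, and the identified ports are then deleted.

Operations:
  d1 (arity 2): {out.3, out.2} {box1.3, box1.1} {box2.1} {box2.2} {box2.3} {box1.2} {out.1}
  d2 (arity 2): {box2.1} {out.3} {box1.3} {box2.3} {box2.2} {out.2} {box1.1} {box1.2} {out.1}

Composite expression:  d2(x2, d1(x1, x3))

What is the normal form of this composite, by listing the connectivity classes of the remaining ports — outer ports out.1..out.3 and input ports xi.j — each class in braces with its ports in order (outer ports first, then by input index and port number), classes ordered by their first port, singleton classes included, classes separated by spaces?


{out.1} {out.2} {out.3} {x1.1, x1.3} {x1.2} {x2.1} {x2.2} {x2.3} {x3.1} {x3.2} {x3.3}


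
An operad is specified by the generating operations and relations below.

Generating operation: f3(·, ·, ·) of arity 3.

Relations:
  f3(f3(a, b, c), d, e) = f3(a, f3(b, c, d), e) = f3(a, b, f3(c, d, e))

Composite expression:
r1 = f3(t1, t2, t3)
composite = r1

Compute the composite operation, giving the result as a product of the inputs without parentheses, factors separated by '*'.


t1 * t2 * t3

Under associativity of f3, the answer is the t's in reading order.
f3(t1, t2, t3) reduces to t1 * t2 * t3


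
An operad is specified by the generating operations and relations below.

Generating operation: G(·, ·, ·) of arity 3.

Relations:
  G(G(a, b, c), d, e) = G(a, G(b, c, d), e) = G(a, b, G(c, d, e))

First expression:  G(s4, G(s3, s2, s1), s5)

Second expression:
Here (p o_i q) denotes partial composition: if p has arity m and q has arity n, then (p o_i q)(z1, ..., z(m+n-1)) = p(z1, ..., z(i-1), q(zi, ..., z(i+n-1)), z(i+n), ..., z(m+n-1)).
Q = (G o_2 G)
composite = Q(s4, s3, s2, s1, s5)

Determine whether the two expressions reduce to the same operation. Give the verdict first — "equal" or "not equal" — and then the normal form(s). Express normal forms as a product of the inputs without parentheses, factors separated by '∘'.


Normal form of the first expression: s4 ∘ s3 ∘ s2 ∘ s1 ∘ s5
Normal form of the second expression: s4 ∘ s3 ∘ s2 ∘ s1 ∘ s5
The normal forms match — equal.

equal; both compose to s4 ∘ s3 ∘ s2 ∘ s1 ∘ s5


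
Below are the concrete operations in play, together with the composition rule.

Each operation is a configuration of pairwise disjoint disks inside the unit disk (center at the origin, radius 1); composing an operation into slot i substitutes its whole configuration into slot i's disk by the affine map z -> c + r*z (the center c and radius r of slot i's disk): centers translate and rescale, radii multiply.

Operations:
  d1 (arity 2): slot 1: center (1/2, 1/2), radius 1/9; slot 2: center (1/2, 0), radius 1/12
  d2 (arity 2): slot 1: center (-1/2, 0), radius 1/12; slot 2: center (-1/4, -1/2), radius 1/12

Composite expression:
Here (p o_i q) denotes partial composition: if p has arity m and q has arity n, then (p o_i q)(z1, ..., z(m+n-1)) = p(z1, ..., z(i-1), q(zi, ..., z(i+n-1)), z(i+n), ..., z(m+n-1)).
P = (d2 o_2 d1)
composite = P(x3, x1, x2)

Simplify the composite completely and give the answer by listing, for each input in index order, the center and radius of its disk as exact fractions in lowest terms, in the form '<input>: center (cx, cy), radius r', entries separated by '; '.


x1: center (-5/24, -11/24), radius 1/108; x2: center (-5/24, -1/2), radius 1/144; x3: center (-1/2, 0), radius 1/12

Each x-disk chains the slot maps above it in d2; radii multiply.
x3: after 1 affine step, its disk has center (-1/2, 0), radius 1/12
x1: after 2 affine steps, its disk has center (-5/24, -11/24), radius 1/108
x2: after 2 affine steps, its disk has center (-5/24, -1/2), radius 1/144


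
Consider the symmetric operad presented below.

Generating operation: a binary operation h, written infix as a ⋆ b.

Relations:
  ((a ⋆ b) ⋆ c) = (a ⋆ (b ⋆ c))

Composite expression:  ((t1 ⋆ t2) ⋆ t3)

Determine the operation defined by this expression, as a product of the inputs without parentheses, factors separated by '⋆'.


Every regrouping of h is equal, so read the t-inputs in written order.
(t1 ⋆ t2) unparenthesizes to t1 ⋆ t2
((t1 ⋆ t2) ⋆ t3) unparenthesizes to t1 ⋆ t2 ⋆ t3

t1 ⋆ t2 ⋆ t3


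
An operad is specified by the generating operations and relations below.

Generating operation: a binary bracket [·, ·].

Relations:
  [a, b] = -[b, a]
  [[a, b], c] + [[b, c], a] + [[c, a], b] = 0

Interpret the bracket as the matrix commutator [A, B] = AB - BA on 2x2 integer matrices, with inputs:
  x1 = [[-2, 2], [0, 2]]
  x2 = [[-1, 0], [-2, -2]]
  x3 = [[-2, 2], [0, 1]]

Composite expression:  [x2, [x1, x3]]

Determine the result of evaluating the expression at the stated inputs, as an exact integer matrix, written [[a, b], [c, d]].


[x1, x3] = [[0, -2], [0, 0]]
[x2, [x1, x3]] = [[-4, -2], [0, 4]]

[[-4, -2], [0, 4]]


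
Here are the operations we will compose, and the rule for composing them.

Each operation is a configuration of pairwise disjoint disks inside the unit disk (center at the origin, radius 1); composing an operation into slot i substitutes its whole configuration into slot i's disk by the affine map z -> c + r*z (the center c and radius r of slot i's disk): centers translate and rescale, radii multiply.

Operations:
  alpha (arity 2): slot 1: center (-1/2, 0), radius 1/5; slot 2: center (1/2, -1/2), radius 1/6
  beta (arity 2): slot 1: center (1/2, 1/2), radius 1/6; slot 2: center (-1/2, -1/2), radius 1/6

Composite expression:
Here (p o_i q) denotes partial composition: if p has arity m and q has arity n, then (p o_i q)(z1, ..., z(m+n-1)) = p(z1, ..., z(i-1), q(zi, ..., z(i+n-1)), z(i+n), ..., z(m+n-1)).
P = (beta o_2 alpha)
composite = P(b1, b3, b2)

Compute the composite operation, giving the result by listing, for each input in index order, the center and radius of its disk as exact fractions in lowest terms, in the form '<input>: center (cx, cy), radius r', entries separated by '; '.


Below beta, radii multiply path by path; the b-disk centers shift.
input b1: applying the 1 nested substitution gives center (1/2, 1/2), radius 1/6
input b3: applying the 2 nested substitutions gives center (-7/12, -1/2), radius 1/30
input b2: applying the 2 nested substitutions gives center (-5/12, -7/12), radius 1/36

b1: center (1/2, 1/2), radius 1/6; b2: center (-5/12, -7/12), radius 1/36; b3: center (-7/12, -1/2), radius 1/30


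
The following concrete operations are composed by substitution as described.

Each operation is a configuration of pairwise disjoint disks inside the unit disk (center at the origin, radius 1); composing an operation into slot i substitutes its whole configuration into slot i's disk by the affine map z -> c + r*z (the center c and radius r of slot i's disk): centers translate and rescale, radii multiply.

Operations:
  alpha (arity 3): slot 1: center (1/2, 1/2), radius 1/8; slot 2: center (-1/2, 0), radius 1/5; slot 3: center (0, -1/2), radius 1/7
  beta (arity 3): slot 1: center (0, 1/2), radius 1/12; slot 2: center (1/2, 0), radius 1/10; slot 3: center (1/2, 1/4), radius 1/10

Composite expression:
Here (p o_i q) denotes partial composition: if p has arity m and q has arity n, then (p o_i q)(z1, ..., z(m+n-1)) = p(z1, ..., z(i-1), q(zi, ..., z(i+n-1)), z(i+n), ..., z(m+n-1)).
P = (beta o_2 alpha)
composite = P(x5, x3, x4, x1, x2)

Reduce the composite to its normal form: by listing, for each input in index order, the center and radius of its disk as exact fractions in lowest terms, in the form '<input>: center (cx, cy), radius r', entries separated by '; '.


x1: center (1/2, -1/20), radius 1/70; x2: center (1/2, 1/4), radius 1/10; x3: center (11/20, 1/20), radius 1/80; x4: center (9/20, 0), radius 1/50; x5: center (0, 1/2), radius 1/12

Only the slot chain above each x matters under beta; compose those maps.
tracing x5 down its 1-map path: center (0, 1/2), radius 1/12
tracing x3 down its 2-map path: center (11/20, 1/20), radius 1/80
tracing x4 down its 2-map path: center (9/20, 0), radius 1/50
tracing x1 down its 2-map path: center (1/2, -1/20), radius 1/70
tracing x2 down its 1-map path: center (1/2, 1/4), radius 1/10


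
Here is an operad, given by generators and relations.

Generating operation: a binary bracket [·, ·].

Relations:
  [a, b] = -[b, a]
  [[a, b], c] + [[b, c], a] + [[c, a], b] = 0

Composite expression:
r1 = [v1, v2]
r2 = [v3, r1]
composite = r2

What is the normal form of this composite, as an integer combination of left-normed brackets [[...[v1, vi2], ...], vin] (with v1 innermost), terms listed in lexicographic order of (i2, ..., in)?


-[[v1, v2], v3]


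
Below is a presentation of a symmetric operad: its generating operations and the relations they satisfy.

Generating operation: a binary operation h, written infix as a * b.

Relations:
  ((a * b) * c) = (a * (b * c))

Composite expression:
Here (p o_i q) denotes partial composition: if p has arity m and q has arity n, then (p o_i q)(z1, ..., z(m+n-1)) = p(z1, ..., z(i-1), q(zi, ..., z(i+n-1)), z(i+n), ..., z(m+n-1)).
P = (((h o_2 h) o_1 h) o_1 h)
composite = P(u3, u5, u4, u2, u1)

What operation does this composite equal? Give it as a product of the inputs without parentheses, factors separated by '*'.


u3 * u5 * u4 * u2 * u1

Every regrouping of h is equal, so read the u-inputs in written order.
(u3 * u5) linearizes to u3 * u5
((u3 * u5) * u4) linearizes to u3 * u5 * u4
(u2 * u1) linearizes to u2 * u1
(((u3 * u5) * u4) * (u2 * u1)) linearizes to u3 * u5 * u4 * u2 * u1


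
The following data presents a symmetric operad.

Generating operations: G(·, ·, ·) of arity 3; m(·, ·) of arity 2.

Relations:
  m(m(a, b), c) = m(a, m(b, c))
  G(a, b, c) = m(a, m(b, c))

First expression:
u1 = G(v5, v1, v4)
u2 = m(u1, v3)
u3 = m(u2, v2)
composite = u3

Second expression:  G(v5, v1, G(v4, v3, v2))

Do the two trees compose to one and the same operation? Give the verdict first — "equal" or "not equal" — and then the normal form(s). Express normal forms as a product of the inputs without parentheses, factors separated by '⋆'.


equal; both compose to v5 ⋆ v1 ⋆ v4 ⋆ v3 ⋆ v2

In normal form, the first expression is v5 ⋆ v1 ⋆ v4 ⋆ v3 ⋆ v2
In normal form, the second expression is v5 ⋆ v1 ⋆ v4 ⋆ v3 ⋆ v2
Identical normal forms: equal.


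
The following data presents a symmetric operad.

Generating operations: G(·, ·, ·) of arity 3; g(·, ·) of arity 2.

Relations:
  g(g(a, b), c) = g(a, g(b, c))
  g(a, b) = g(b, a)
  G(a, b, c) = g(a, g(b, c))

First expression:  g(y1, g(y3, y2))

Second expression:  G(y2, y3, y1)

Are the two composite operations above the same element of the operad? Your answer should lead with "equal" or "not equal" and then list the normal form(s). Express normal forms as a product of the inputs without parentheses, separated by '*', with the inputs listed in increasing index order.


In normal form, the first expression is y1 * y2 * y3
In normal form, the second expression is y1 * y2 * y3
The forms coincide; equal.

equal; both compose to y1 * y2 * y3


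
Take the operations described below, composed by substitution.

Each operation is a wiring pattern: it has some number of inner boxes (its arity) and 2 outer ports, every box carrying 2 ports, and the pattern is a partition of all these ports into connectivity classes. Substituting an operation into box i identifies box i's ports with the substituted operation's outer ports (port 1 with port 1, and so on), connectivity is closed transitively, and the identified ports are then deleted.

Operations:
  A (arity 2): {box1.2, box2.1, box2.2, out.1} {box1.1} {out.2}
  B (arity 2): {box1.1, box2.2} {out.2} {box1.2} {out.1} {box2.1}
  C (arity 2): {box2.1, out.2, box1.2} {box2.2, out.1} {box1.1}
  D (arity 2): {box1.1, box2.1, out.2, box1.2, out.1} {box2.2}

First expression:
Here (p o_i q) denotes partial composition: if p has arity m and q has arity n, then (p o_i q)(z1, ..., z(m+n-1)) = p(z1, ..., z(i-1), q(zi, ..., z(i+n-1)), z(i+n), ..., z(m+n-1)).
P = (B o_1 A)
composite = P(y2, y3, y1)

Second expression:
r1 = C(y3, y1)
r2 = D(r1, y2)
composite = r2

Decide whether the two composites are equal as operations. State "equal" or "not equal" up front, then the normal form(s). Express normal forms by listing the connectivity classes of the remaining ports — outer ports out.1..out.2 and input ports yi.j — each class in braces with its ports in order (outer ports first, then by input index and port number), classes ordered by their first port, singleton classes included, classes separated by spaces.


not equal; the first gives {out.1} {out.2} {y1.1} {y1.2, y2.2, y3.1, y3.2} {y2.1} and the second {out.1, out.2, y1.1, y1.2, y2.1, y3.2} {y2.2} {y3.1}

The first expression reduces to {out.1} {out.2} {y1.1} {y1.2, y2.2, y3.1, y3.2} {y2.1}
The second expression reduces to {out.1, out.2, y1.1, y1.2, y2.1, y3.2} {y2.2} {y3.1}
They disagree, so not equal.


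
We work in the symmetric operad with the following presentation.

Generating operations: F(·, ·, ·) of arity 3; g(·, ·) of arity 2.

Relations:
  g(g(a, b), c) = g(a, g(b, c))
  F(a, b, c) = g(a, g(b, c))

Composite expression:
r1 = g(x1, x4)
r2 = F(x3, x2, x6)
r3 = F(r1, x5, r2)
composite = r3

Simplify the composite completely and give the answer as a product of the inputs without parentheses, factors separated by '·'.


x1 · x4 · x5 · x3 · x2 · x6

The F-tree's shape is irrelevant; the x-reading-order decides.
g(x1, x4) flattens to x1 · x4
F(x3, x2, x6) flattens to x3 · x2 · x6
F(g(x1, x4), x5, F(x3, x2, x6)) flattens to x1 · x4 · x5 · x3 · x2 · x6


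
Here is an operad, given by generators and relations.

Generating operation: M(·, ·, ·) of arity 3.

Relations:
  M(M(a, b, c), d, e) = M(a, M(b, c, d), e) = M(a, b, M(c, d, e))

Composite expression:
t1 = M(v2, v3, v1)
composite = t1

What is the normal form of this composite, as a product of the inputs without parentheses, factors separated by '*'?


The M-tree's shape is irrelevant; the v-reading-order decides.
M(v2, v3, v1) flattens to v2 * v3 * v1

v2 * v3 * v1


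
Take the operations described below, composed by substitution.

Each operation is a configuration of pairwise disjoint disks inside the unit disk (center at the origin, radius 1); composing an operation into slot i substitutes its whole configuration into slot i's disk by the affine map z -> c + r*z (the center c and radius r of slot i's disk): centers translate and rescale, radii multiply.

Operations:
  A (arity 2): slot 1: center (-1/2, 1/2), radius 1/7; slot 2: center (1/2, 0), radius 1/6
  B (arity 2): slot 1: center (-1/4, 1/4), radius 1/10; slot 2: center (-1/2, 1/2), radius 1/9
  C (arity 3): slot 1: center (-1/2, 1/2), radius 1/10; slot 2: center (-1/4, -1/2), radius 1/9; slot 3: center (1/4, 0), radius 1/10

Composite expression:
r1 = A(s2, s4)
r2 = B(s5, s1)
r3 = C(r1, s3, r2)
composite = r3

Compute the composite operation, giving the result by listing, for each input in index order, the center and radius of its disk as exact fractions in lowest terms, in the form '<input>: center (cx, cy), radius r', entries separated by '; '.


Nesting under C composes maps z -> c + r*z down each s-path.
input s2: applying the 2 nested substitutions gives center (-11/20, 11/20), radius 1/70
input s4: applying the 2 nested substitutions gives center (-9/20, 1/2), radius 1/60
input s3: applying the 1 nested substitution gives center (-1/4, -1/2), radius 1/9
input s5: applying the 2 nested substitutions gives center (9/40, 1/40), radius 1/100
input s1: applying the 2 nested substitutions gives center (1/5, 1/20), radius 1/90

s1: center (1/5, 1/20), radius 1/90; s2: center (-11/20, 11/20), radius 1/70; s3: center (-1/4, -1/2), radius 1/9; s4: center (-9/20, 1/2), radius 1/60; s5: center (9/40, 1/40), radius 1/100


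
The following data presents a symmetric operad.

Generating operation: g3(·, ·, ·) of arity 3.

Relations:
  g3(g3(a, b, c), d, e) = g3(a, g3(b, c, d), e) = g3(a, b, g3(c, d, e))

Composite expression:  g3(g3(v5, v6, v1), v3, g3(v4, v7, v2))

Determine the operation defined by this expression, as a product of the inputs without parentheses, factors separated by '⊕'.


v5 ⊕ v6 ⊕ v1 ⊕ v3 ⊕ v4 ⊕ v7 ⊕ v2

Associativity of g3 dissolves the nesting; only the v-input order survives.
g3(v5, v6, v1) linearizes to v5 ⊕ v6 ⊕ v1
g3(v4, v7, v2) linearizes to v4 ⊕ v7 ⊕ v2
g3(g3(v5, v6, v1), v3, g3(v4, v7, v2)) linearizes to v5 ⊕ v6 ⊕ v1 ⊕ v3 ⊕ v4 ⊕ v7 ⊕ v2


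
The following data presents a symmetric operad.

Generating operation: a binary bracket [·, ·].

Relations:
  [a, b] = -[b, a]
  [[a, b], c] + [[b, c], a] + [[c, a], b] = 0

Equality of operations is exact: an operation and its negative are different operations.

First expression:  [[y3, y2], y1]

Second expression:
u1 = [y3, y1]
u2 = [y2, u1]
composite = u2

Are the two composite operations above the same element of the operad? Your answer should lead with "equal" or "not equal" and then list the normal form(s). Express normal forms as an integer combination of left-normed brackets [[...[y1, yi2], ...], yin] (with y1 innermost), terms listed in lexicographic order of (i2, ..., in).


not equal; first: [[y1, y2], y3] - [[y1, y3], y2]; second: [[y1, y3], y2]

In normal form, the first expression is [[y1, y2], y3] - [[y1, y3], y2]
In normal form, the second expression is [[y1, y3], y2]
Distinct normal forms: not equal.


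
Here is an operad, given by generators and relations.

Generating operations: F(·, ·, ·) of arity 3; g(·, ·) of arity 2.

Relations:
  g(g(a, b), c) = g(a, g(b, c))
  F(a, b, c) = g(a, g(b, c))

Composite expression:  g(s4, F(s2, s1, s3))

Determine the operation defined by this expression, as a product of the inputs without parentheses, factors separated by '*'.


s4 * s2 * s1 * s3


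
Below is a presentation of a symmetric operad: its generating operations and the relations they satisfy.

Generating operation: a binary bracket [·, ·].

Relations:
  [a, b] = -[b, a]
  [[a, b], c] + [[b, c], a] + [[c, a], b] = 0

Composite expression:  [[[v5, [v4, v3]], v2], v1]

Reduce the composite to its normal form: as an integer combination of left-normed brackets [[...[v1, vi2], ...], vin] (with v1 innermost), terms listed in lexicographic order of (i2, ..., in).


[[[[v1, v2], v3], v4], v5] - [[[[v1, v2], v4], v3], v5] - [[[[v1, v2], v5], v3], v4] + [[[[v1, v2], v5], v4], v3] - [[[[v1, v3], v4], v5], v2] + [[[[v1, v4], v3], v5], v2] + [[[[v1, v5], v3], v4], v2] - [[[[v1, v5], v4], v3], v2]

A multilinear Lie element is pinned by v1-initial words (v1 innermost).
Composite bracket: [[[v5, [v4, v3]], v2], v1]
Full expansion: 16 signed words from ab - ba (2^4 = 16).
The v1-initial words carry the normal form:
  the word v1v2v3v4v5 carries sign +1 and contributes +[[[[v1, v2], v3], v4], v5]
  the word v1v2v4v3v5 carries sign -1 and contributes -[[[[v1, v2], v4], v3], v5]
  the word v1v2v5v3v4 carries sign -1 and contributes -[[[[v1, v2], v5], v3], v4]
  the word v1v2v5v4v3 carries sign +1 and contributes +[[[[v1, v2], v5], v4], v3]
  the word v1v3v4v5v2 carries sign -1 and contributes -[[[[v1, v3], v4], v5], v2]
  the word v1v4v3v5v2 carries sign +1 and contributes +[[[[v1, v4], v3], v5], v2]
  the word v1v5v3v4v2 carries sign +1 and contributes +[[[[v1, v5], v3], v4], v2]
  the word v1v5v4v3v2 carries sign -1 and contributes -[[[[v1, v5], v4], v3], v2]


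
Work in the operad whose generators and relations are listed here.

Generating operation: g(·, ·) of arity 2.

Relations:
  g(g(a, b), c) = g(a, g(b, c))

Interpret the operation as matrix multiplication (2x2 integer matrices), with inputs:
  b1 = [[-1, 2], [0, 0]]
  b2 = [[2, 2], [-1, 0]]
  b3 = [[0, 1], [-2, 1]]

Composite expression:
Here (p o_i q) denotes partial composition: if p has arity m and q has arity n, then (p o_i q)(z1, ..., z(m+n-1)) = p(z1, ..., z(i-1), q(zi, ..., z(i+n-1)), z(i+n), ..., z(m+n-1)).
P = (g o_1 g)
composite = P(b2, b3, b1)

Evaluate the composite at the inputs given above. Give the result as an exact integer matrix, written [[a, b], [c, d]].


[[4, -8], [0, 0]]


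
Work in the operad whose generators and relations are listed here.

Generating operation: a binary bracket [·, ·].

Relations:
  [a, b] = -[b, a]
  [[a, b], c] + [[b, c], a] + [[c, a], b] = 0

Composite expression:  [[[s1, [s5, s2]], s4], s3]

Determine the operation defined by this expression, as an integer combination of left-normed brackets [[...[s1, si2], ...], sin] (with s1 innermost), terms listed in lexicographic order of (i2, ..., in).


-[[[[s1, s2], s5], s4], s3] + [[[[s1, s5], s2], s4], s3]


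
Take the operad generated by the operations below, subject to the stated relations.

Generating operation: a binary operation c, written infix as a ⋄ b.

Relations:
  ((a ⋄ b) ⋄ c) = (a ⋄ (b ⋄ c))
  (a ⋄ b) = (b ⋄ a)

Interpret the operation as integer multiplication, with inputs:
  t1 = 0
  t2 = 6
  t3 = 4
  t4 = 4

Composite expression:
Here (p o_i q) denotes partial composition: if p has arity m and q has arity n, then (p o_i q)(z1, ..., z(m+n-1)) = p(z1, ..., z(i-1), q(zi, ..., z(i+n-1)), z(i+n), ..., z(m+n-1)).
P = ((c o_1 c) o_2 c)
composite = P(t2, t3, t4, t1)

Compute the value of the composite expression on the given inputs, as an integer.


(t3 ⋄ t4) = 16
(t2 ⋄ (t3 ⋄ t4)) = 96
((t2 ⋄ (t3 ⋄ t4)) ⋄ t1) = 0

0


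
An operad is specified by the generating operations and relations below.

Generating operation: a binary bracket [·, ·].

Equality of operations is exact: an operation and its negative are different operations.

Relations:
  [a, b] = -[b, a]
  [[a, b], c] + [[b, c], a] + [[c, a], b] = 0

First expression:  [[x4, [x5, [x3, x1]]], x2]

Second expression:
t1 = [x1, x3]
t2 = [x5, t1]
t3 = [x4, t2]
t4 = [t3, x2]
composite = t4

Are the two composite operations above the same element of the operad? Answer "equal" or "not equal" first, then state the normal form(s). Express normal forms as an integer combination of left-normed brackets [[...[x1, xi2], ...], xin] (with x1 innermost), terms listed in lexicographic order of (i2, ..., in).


not equal: they reduce to -[[[[x1, x3], x5], x4], x2] and [[[[x1, x3], x5], x4], x2]

In normal form, the first expression is -[[[[x1, x3], x5], x4], x2]
In normal form, the second expression is [[[[x1, x3], x5], x4], x2]
Distinct normal forms: not equal.


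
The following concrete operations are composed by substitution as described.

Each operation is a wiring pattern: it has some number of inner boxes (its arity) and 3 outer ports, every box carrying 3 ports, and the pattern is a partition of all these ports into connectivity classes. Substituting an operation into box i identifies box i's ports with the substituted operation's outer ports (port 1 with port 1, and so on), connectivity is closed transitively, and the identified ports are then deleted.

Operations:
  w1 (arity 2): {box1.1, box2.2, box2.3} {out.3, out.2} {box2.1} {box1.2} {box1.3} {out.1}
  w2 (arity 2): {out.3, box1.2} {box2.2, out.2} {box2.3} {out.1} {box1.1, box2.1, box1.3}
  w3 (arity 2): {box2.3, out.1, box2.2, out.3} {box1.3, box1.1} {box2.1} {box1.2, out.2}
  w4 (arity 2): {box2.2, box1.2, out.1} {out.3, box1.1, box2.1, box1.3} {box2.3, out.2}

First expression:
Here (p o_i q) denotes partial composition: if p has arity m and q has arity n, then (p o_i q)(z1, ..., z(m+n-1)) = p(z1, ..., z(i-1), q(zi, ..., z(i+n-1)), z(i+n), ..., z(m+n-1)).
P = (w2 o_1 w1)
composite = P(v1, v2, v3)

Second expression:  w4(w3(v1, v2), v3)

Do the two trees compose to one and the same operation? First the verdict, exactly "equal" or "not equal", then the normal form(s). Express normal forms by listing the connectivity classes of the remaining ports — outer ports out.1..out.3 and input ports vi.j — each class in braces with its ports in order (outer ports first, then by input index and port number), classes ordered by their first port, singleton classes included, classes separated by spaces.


In normal form, the first expression is {out.1} {out.2, v3.2} {out.3, v3.1} {v1.1, v2.2, v2.3} {v1.2} {v1.3} {v2.1} {v3.3}
In normal form, the second expression is {out.1, v1.2, v3.2} {out.2, v3.3} {out.3, v2.2, v2.3, v3.1} {v1.1, v1.3} {v2.1}
The normal forms differ: not equal.

not equal — first {out.1} {out.2, v3.2} {out.3, v3.1} {v1.1, v2.2, v2.3} {v1.2} {v1.3} {v2.1} {v3.3}, second {out.1, v1.2, v3.2} {out.2, v3.3} {out.3, v2.2, v2.3, v3.1} {v1.1, v1.3} {v2.1}
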